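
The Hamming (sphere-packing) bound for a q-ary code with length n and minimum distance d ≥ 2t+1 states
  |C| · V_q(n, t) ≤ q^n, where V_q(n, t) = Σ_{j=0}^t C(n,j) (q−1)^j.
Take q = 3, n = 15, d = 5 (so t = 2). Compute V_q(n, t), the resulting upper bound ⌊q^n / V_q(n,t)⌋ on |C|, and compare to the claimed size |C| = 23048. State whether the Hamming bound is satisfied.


V_q(n, t) = 451, q^n = 14348907, Hamming bound = 31815, |C| = 23048 ≤ bound (satisfied).

Step 1: Compute V_q(n, t) = Σ_{j=0}^2 C(n, j) (q−1)^j.
  j = 0: C(15,0)·(2)^0 = 1·1 = 1.
  j = 1: C(15,1)·(2)^1 = 15·2 = 30.
  j = 2: C(15,2)·(2)^2 = 105·4 = 420.
  V_q(n, t) = 1 + 30 + 420 = 451.
Step 2: q^n = 3^15 = 14348907.
Step 3: Hamming bound ⌊q^n / V_q(n,t)⌋ = ⌊14348907/451⌋ = 31815.
Step 4: Compare |C| = 23048 to 31815: satisfied.
The claimed |C| lies below the Hamming bound.


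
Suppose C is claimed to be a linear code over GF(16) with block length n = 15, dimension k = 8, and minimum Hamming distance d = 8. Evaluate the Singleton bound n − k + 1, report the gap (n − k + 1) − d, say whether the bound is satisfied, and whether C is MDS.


Singleton RHS = n − k + 1 = 8, slack = 0, bound satisfied, MDS.

Singleton bound: d ≤ n − k + 1.
Here n = 15, k = 8, so n − k + 1 = 8.
Given d = 8, check d ≤ 8: YES.
Slack = (n − k + 1) − d = 0.
The code is MDS (slack = 0).
Description: the claimed parameters are [15, 8, 8]_16; such a code would be MDS (meets Singleton bound).


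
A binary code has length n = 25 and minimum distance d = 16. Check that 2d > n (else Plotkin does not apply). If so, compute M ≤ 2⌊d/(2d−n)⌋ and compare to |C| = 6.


Plotkin bound M ≤ 4; given |C| = 6 > bound (violated).

Check applicability: 2d = 32, n = 25.
2d − n = 7 > 0, so Plotkin applies.
Compute d/(2d−n) = 16/7 ≈ 2.2857.
⌊d/(2d−n)⌋ = 2.
Plotkin bound: M ≤ 2·2 = 4.
Given |C| = 6, check: VIOLATED.
This |C| is above the Plotkin bound, so no binary code with n = 25, d = 16 and 6 codewords exists.


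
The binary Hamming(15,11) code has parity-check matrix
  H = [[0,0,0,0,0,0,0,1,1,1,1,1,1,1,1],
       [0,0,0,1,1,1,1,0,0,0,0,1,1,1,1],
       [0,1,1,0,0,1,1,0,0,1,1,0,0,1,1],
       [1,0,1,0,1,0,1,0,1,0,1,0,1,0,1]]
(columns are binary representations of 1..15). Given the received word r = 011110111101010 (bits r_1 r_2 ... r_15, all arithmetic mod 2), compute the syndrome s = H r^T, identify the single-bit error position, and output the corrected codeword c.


s = (1, 1, 1, 0)^T, error position = 14, corrected codeword c = 011110111101000

Compute s = H r^T mod 2 one row at a time:
  s_1 = 1 + 1 + 1 + 0 + 1 + 0 + 1 + 0 = 5 ≡ 1 (mod 2).
  s_2 = 1 + 1 + 0 + 1 + 1 + 0 + 1 + 0 = 5 ≡ 1 (mod 2).
  s_3 = 1 + 1 + 0 + 1 + 1 + 0 + 1 + 0 = 5 ≡ 1 (mod 2).
  s_4 = 0 + 1 + 1 + 1 + 1 + 0 + 0 + 0 = 4 ≡ 0 (mod 2).
s = (1, 1, 1, 0)^T — this equals column 14 of H (binary 1110), so error is at position 14.
Correct: flip bit 14 of r = 011110111101010 to get c = 011110111101000.


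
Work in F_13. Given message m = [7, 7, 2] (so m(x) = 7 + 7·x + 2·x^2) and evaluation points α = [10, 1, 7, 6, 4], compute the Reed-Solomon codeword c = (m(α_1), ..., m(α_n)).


c = [4, 3, 11, 4, 2]

Message polynomial: m(x) = 7 + 7·x + 2·x^2 (mod 13).
For each evaluation point α_i, compute m(α_i) mod 13:
  α_1 = 10: Horner steps 2 → 1 → 4, so m(10) = 4.
  α_2 = 1: Horner steps 2 → 9 → 3, so m(1) = 3.
  α_3 = 7: Horner steps 2 → 8 → 11, so m(7) = 11.
  α_4 = 6: Horner steps 2 → 6 → 4, so m(6) = 4.
  α_5 = 4: Horner steps 2 → 2 → 2, so m(4) = 2.
Codeword c = [4, 3, 11, 4, 2] ∈ F_13^5.


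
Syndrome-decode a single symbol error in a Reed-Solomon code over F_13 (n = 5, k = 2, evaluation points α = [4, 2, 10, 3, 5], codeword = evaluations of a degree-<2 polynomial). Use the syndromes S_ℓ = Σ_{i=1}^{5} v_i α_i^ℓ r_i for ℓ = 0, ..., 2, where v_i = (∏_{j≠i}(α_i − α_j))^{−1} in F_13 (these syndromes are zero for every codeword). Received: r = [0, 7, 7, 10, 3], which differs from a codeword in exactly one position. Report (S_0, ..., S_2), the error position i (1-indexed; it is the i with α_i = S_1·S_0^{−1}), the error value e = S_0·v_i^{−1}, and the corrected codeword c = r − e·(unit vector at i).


S = (5, 11, 6), error at position 3, error magnitude e = 2, c = [0, 7, 5, 10, 3].

Step 1: column multipliers v_i = (∏_{j≠i}(α_i − α_j))^{−1} mod 13.
  i = 1 (α = 4): (4−2)(4−10)(4−3)(4−5) = 2·(−6)·1·(−1) = 12 ≡ 12, so v_1 = 12^{−1} = 12 (mod 13).
  i = 2 (α = 2): (2−4)(2−10)(2−3)(2−5) = (−2)·(−8)·(−1)·(−3) = 48 ≡ 9, so v_2 = 9^{−1} = 3 (mod 13).
  i = 3 (α = 10): (10−4)(10−2)(10−3)(10−5) = 6·8·7·5 = 1680 ≡ 3, so v_3 = 3^{−1} = 9 (mod 13).
  i = 4 (α = 3): (3−4)(3−2)(3−10)(3−5) = (−1)·1·(−7)·(−2) = −14 ≡ 12, so v_4 = 12^{−1} = 12 (mod 13).
  i = 5 (α = 5): (5−4)(5−2)(5−10)(5−3) = 1·3·(−5)·2 = −30 ≡ 9, so v_5 = 9^{−1} = 3 (mod 13).
  v = [12, 3, 9, 12, 3].
Step 2: syndromes of r = [0, 7, 7, 10, 3] (all sums mod 13).
  S_0 = Σ v_i r_i = 12·0 + 3·7 + 9·7 + 12·10 + 3·3 = 213 ≡ 5.
  S_1 = Σ v_i α_i r_i = 12·4·0 + 3·2·7 + 9·10·7 + 12·3·10 + 3·5·3 = 1077 ≡ 11.
  α_i^2 mod 13 = [3, 4, 9, 9, 12].
  S_2 = Σ v_i α_i^2 r_i = 12·3·0 + 3·4·7 + 9·9·7 + 12·9·10 + 3·12·3 = 1839 ≡ 6.
  S = (5, 11, 6) ≠ 0, so r is not a codeword (an error is present).
Step 3: locate the error. For a single error e at position i, S_ℓ = v_i·e·α_i^ℓ, so α_err = S_1/S_0.
  S_0^{−1} = 5^{−1} = 8 (mod 13), so α_err = 11·8 = 88 ≡ 10 = α_3. Error position i = 3.
  Consistency check: S_2/S_1 = 6·6 = 36 ≡ 10 = α_err ✓ (single-error assumption holds).
Step 4: error magnitude e = S_0/v_3 = S_0·∏_{j≠3}(α_3 − α_j) = 5·3 = 15 ≡ 2 (mod 13).
Step 5: correct position 3: c_3 = r_3 − e = 7 − 2 ≡ 5 (mod 13). Hence c = [0, 7, 5, 10, 3].
  Check: interpolating c through the α_i gives m(x) = 1 + 3·x (degree < 2) with m(α_i) = c_i for every i, so c is indeed a codeword.


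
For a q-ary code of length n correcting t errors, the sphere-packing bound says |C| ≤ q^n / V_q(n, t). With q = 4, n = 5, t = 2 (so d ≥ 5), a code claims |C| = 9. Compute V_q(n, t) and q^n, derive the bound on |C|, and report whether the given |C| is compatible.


V_q(n, t) = 106, q^n = 1024, Hamming bound = 9, |C| = 9 ≤ bound (satisfied).

Step 1: Compute V_q(n, t) = Σ_{j=0}^2 C(n, j) (q−1)^j.
  j = 0: C(5,0)·(3)^0 = 1·1 = 1.
  j = 1: C(5,1)·(3)^1 = 5·3 = 15.
  j = 2: C(5,2)·(3)^2 = 10·9 = 90.
  V_q(n, t) = 1 + 15 + 90 = 106.
Step 2: q^n = 4^5 = 1024.
Step 3: Hamming bound ⌊q^n / V_q(n,t)⌋ = ⌊1024/106⌋ = 9.
Step 4: Compare |C| = 9 to 9: satisfied.
The claimed |C| lies at the Hamming bound (tight).


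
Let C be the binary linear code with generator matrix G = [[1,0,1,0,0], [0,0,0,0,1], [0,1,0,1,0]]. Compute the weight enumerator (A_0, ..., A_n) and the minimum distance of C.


Weight distribution: A_0 = 1, A_1 = 1, A_2 = 2, A_3 = 2, A_4 = 1, A_5 = 1. Minimum distance d = 1.

Enumerate all 2^3 = 8 messages m ∈ F_2^3.
For each, compute codeword c = mG in F_2^5, then tally its weight.
  m = 000 → c = 00000, weight = 0.
  m = 100 → c = 10100, weight = 2.
  m = 010 → c = 00001, weight = 1.
  m = 110 → c = 10101, weight = 3.
  m = 001 → c = 01010, weight = 2.
  m = 101 → c = 11110, weight = 4.
  m = 011 → c = 01011, weight = 3.
  m = 111 → c = 11111, weight = 5.
Tally weights:
  weight 0: 1 codewords.
  weight 1: 1 codewords.
  weight 2: 2 codewords.
  weight 3: 2 codewords.
  weight 4: 1 codewords.
  weight 5: 1 codewords.
Minimum distance d = smallest w > 0 with A_w > 0 = 1.
Sanity: Σ A_w = 8 = 2^3 = 8 ✓.


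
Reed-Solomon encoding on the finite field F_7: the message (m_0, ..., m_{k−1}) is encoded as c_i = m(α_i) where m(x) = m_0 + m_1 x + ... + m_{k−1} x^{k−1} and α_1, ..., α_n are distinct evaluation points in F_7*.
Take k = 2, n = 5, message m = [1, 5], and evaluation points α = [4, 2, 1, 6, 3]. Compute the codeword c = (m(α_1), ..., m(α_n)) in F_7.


c = [0, 4, 6, 3, 2]

Message polynomial: m(x) = 1 + 5·x (mod 7).
For each evaluation point α_i, compute m(α_i) mod 7:
  α_1 = 4: Horner steps 5 → 0, so m(4) = 0.
  α_2 = 2: Horner steps 5 → 4, so m(2) = 4.
  α_3 = 1: Horner steps 5 → 6, so m(1) = 6.
  α_4 = 6: Horner steps 5 → 3, so m(6) = 3.
  α_5 = 3: Horner steps 5 → 2, so m(3) = 2.
Codeword c = [0, 4, 6, 3, 2] ∈ F_7^5.


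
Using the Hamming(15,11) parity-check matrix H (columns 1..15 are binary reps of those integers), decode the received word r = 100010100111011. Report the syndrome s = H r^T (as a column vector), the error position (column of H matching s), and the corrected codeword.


s = (1, 1, 1, 1)^T, error position = 15, corrected codeword c = 100010100111010

Compute s = H r^T mod 2 one row at a time:
  s_1 = 0 + 0 + 1 + 1 + 1 + 0 + 1 + 1 = 5 ≡ 1 (mod 2).
  s_2 = 0 + 1 + 0 + 1 + 1 + 0 + 1 + 1 = 5 ≡ 1 (mod 2).
  s_3 = 0 + 0 + 0 + 1 + 1 + 1 + 1 + 1 = 5 ≡ 1 (mod 2).
  s_4 = 1 + 0 + 1 + 1 + 0 + 1 + 0 + 1 = 5 ≡ 1 (mod 2).
s = (1, 1, 1, 1)^T — this equals column 15 of H (binary 1111), so error is at position 15.
Correct: flip bit 15 of r = 100010100111011 to get c = 100010100111010.


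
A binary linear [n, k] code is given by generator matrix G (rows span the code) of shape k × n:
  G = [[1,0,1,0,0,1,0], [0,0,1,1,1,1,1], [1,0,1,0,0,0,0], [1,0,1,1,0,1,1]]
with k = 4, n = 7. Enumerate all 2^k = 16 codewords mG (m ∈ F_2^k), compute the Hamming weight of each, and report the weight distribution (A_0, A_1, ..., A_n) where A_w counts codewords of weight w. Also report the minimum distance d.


Weight distribution: A_0 = 1, A_1 = 1, A_2 = 4, A_3 = 4, A_4 = 3, A_5 = 3. Minimum distance d = 1.

Enumerate all 2^4 = 16 messages m ∈ F_2^4.
For each, compute codeword c = mG in F_2^7, then tally its weight.
  m = 0000 → c = 0000000, weight = 0.
  m = 1000 → c = 1010010, weight = 3.
  m = 0100 → c = 0011111, weight = 5.
  m = 1100 → c = 1001101, weight = 4.
  m = 0010 → c = 1010000, weight = 2.
  m = 1010 → c = 0000010, weight = 1.
  m = 0110 → c = 1001111, weight = 5.
  m = 1110 → c = 0011101, weight = 4.
  m = 0001 → c = 1011011, weight = 5.
  m = 1001 → c = 0001001, weight = 2.
  m = 0101 → c = 1000100, weight = 2.
  m = 1101 → c = 0010110, weight = 3.
  m = 0011 → c = 0001011, weight = 3.
  m = 1011 → c = 1011001, weight = 4.
  m = 0111 → c = 0010100, weight = 2.
  m = 1111 → c = 1000110, weight = 3.
Tally weights:
  weight 0: 1 codewords.
  weight 1: 1 codewords.
  weight 2: 4 codewords.
  weight 3: 4 codewords.
  weight 4: 3 codewords.
  weight 5: 3 codewords.
Minimum distance d = smallest w > 0 with A_w > 0 = 1.
Sanity: Σ A_w = 16 = 2^4 = 16 ✓.


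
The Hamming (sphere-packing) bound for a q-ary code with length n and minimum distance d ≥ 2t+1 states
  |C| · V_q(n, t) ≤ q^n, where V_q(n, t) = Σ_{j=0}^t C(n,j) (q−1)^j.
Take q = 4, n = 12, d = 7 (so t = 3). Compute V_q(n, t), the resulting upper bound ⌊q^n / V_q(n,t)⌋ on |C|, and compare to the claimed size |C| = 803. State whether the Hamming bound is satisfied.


V_q(n, t) = 6571, q^n = 16777216, Hamming bound = 2553, |C| = 803 ≤ bound (satisfied).

Step 1: Compute V_q(n, t) = Σ_{j=0}^3 C(n, j) (q−1)^j.
  j = 0: C(12,0)·(3)^0 = 1·1 = 1.
  j = 1: C(12,1)·(3)^1 = 12·3 = 36.
  j = 2: C(12,2)·(3)^2 = 66·9 = 594.
  j = 3: C(12,3)·(3)^3 = 220·27 = 5940.
  V_q(n, t) = 1 + 36 + 594 + 5940 = 6571.
Step 2: q^n = 4^12 = 16777216.
Step 3: Hamming bound ⌊q^n / V_q(n,t)⌋ = ⌊16777216/6571⌋ = 2553.
Step 4: Compare |C| = 803 to 2553: satisfied.
The claimed |C| lies below the Hamming bound.


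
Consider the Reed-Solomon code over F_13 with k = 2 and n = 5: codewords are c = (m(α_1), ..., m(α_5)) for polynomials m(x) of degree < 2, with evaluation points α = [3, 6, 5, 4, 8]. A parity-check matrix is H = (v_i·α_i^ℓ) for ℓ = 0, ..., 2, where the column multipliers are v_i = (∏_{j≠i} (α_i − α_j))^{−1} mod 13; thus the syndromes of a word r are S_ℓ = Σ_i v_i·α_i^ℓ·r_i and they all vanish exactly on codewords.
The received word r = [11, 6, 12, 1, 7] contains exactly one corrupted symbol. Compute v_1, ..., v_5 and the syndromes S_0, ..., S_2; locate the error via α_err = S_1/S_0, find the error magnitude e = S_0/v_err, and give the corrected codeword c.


S = (7, 2, 8), error at position 4, error magnitude e = 9, c = [11, 6, 12, 5, 7].

Step 1: column multipliers v_i = (∏_{j≠i}(α_i − α_j))^{−1} mod 13.
  i = 1 (α = 3): (3−6)(3−5)(3−4)(3−8) = (−3)·(−2)·(−1)·(−5) = 30 ≡ 4, so v_1 = 4^{−1} = 10 (mod 13).
  i = 2 (α = 6): (6−3)(6−5)(6−4)(6−8) = 3·1·2·(−2) = −12 ≡ 1, so v_2 = 1^{−1} = 1 (mod 13).
  i = 3 (α = 5): (5−3)(5−6)(5−4)(5−8) = 2·(−1)·1·(−3) = 6 ≡ 6, so v_3 = 6^{−1} = 11 (mod 13).
  i = 4 (α = 4): (4−3)(4−6)(4−5)(4−8) = 1·(−2)·(−1)·(−4) = −8 ≡ 5, so v_4 = 5^{−1} = 8 (mod 13).
  i = 5 (α = 8): (8−3)(8−6)(8−5)(8−4) = 5·2·3·4 = 120 ≡ 3, so v_5 = 3^{−1} = 9 (mod 13).
  v = [10, 1, 11, 8, 9].
Step 2: syndromes of r = [11, 6, 12, 1, 7] (all sums mod 13).
  S_0 = Σ v_i r_i = 10·11 + 1·6 + 11·12 + 8·1 + 9·7 = 319 ≡ 7.
  S_1 = Σ v_i α_i r_i = 10·3·11 + 1·6·6 + 11·5·12 + 8·4·1 + 9·8·7 = 1562 ≡ 2.
  α_i^2 mod 13 = [9, 10, 12, 3, 12].
  S_2 = Σ v_i α_i^2 r_i = 10·9·11 + 1·10·6 + 11·12·12 + 8·3·1 + 9·12·7 = 3414 ≡ 8.
  S = (7, 2, 8) ≠ 0, so r is not a codeword (an error is present).
Step 3: locate the error. For a single error e at position i, S_ℓ = v_i·e·α_i^ℓ, so α_err = S_1/S_0.
  S_0^{−1} = 7^{−1} = 2 (mod 13), so α_err = 2·2 = 4 ≡ 4 = α_4. Error position i = 4.
  Consistency check: S_2/S_1 = 8·7 = 56 ≡ 4 = α_err ✓ (single-error assumption holds).
Step 4: error magnitude e = S_0/v_4 = S_0·∏_{j≠4}(α_4 − α_j) = 7·5 = 35 ≡ 9 (mod 13).
Step 5: correct position 4: c_4 = r_4 − e = 1 − 9 ≡ 5 (mod 13). Hence c = [11, 6, 12, 5, 7].
  Check: interpolating c through the α_i gives m(x) = 3 + 7·x (degree < 2) with m(α_i) = c_i for every i, so c is indeed a codeword.


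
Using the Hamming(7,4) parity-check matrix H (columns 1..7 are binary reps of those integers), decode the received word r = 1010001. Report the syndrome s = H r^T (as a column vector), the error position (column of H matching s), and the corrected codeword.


s = (1, 0, 1)^T, error position = 5, corrected codeword c = 1010101

Compute s = H r^T mod 2 one row at a time:
  s_1 = 0 + 0 + 0 + 1 = 1 ≡ 1 (mod 2).
  s_2 = 0 + 1 + 0 + 1 = 2 ≡ 0 (mod 2).
  s_3 = 1 + 1 + 0 + 1 = 3 ≡ 1 (mod 2).
s = (1, 0, 1)^T — this equals column 5 of H (binary 101), so error is at position 5.
Correct: flip bit 5 of r = 1010001 to get c = 1010101.


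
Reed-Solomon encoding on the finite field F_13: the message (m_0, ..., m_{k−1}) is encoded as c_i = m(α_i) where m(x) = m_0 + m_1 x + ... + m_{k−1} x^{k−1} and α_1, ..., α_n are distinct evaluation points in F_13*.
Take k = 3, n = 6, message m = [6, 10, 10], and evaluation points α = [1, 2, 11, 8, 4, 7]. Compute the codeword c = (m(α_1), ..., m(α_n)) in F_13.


c = [0, 1, 0, 11, 11, 7]

Message polynomial: m(x) = 6 + 10·x + 10·x^2 (mod 13).
For each evaluation point α_i, compute m(α_i) mod 13:
  α_1 = 1: Horner steps 10 → 7 → 0, so m(1) = 0.
  α_2 = 2: Horner steps 10 → 4 → 1, so m(2) = 1.
  α_3 = 11: Horner steps 10 → 3 → 0, so m(11) = 0.
  α_4 = 8: Horner steps 10 → 12 → 11, so m(8) = 11.
  α_5 = 4: Horner steps 10 → 11 → 11, so m(4) = 11.
  α_6 = 7: Horner steps 10 → 2 → 7, so m(7) = 7.
Codeword c = [0, 1, 0, 11, 11, 7] ∈ F_13^6.


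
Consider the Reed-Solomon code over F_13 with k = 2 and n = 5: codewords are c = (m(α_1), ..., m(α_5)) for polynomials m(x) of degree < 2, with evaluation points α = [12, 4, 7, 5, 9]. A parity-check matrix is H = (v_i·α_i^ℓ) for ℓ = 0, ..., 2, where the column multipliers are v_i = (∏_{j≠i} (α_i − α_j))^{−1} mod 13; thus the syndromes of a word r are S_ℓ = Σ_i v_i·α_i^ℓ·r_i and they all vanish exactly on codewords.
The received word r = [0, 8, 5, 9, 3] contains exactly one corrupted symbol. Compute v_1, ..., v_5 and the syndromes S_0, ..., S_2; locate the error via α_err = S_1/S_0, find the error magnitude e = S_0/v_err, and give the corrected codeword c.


S = (6, 4, 7), error at position 4, error magnitude e = 2, c = [0, 8, 5, 7, 3].

Step 1: column multipliers v_i = (∏_{j≠i}(α_i − α_j))^{−1} mod 13.
  i = 1 (α = 12): (12−4)(12−7)(12−5)(12−9) = 8·5·7·3 = 840 ≡ 8, so v_1 = 8^{−1} = 5 (mod 13).
  i = 2 (α = 4): (4−12)(4−7)(4−5)(4−9) = (−8)·(−3)·(−1)·(−5) = 120 ≡ 3, so v_2 = 3^{−1} = 9 (mod 13).
  i = 3 (α = 7): (7−12)(7−4)(7−5)(7−9) = (−5)·3·2·(−2) = 60 ≡ 8, so v_3 = 8^{−1} = 5 (mod 13).
  i = 4 (α = 5): (5−12)(5−4)(5−7)(5−9) = (−7)·1·(−2)·(−4) = −56 ≡ 9, so v_4 = 9^{−1} = 3 (mod 13).
  i = 5 (α = 9): (9−12)(9−4)(9−7)(9−5) = (−3)·5·2·4 = −120 ≡ 10, so v_5 = 10^{−1} = 4 (mod 13).
  v = [5, 9, 5, 3, 4].
Step 2: syndromes of r = [0, 8, 5, 9, 3] (all sums mod 13).
  S_0 = Σ v_i r_i = 5·0 + 9·8 + 5·5 + 3·9 + 4·3 = 136 ≡ 6.
  S_1 = Σ v_i α_i r_i = 5·12·0 + 9·4·8 + 5·7·5 + 3·5·9 + 4·9·3 = 706 ≡ 4.
  α_i^2 mod 13 = [1, 3, 10, 12, 3].
  S_2 = Σ v_i α_i^2 r_i = 5·1·0 + 9·3·8 + 5·10·5 + 3·12·9 + 4·3·3 = 826 ≡ 7.
  S = (6, 4, 7) ≠ 0, so r is not a codeword (an error is present).
Step 3: locate the error. For a single error e at position i, S_ℓ = v_i·e·α_i^ℓ, so α_err = S_1/S_0.
  S_0^{−1} = 6^{−1} = 11 (mod 13), so α_err = 4·11 = 44 ≡ 5 = α_4. Error position i = 4.
  Consistency check: S_2/S_1 = 7·10 = 70 ≡ 5 = α_err ✓ (single-error assumption holds).
Step 4: error magnitude e = S_0/v_4 = S_0·∏_{j≠4}(α_4 − α_j) = 6·9 = 54 ≡ 2 (mod 13).
Step 5: correct position 4: c_4 = r_4 − e = 9 − 2 ≡ 7 (mod 13). Hence c = [0, 8, 5, 7, 3].
  Check: interpolating c through the α_i gives m(x) = 12 + 12·x (degree < 2) with m(α_i) = c_i for every i, so c is indeed a codeword.


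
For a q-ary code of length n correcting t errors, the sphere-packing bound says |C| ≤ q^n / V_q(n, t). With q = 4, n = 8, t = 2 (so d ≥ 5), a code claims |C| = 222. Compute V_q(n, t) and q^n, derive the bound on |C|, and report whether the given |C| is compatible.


V_q(n, t) = 277, q^n = 65536, Hamming bound = 236, |C| = 222 ≤ bound (satisfied).

Step 1: Compute V_q(n, t) = Σ_{j=0}^2 C(n, j) (q−1)^j.
  j = 0: C(8,0)·(3)^0 = 1·1 = 1.
  j = 1: C(8,1)·(3)^1 = 8·3 = 24.
  j = 2: C(8,2)·(3)^2 = 28·9 = 252.
  V_q(n, t) = 1 + 24 + 252 = 277.
Step 2: q^n = 4^8 = 65536.
Step 3: Hamming bound ⌊q^n / V_q(n,t)⌋ = ⌊65536/277⌋ = 236.
Step 4: Compare |C| = 222 to 236: satisfied.
The claimed |C| lies below the Hamming bound.


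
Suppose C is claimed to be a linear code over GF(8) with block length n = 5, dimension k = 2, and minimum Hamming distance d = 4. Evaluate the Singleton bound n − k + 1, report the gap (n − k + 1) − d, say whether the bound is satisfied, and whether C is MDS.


Singleton RHS = n − k + 1 = 4, slack = 0, bound satisfied, MDS.

Singleton bound: d ≤ n − k + 1.
Here n = 5, k = 2, so n − k + 1 = 4.
Given d = 4, check d ≤ 4: YES.
Slack = (n − k + 1) − d = 0.
The code is MDS (slack = 0).
Description: the claimed parameters are [5, 2, 4]_8; such a code would be MDS (meets Singleton bound).


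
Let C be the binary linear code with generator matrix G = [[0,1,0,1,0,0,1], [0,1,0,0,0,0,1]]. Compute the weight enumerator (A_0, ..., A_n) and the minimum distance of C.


Weight distribution: A_0 = 1, A_1 = 1, A_2 = 1, A_3 = 1. Minimum distance d = 1.

Enumerate all 2^2 = 4 messages m ∈ F_2^2.
For each, compute codeword c = mG in F_2^7, then tally its weight.
  m = 00 → c = 0000000, weight = 0.
  m = 10 → c = 0101001, weight = 3.
  m = 01 → c = 0100001, weight = 2.
  m = 11 → c = 0001000, weight = 1.
Tally weights:
  weight 0: 1 codewords.
  weight 1: 1 codewords.
  weight 2: 1 codewords.
  weight 3: 1 codewords.
Minimum distance d = smallest w > 0 with A_w > 0 = 1.
Sanity: Σ A_w = 4 = 2^2 = 4 ✓.


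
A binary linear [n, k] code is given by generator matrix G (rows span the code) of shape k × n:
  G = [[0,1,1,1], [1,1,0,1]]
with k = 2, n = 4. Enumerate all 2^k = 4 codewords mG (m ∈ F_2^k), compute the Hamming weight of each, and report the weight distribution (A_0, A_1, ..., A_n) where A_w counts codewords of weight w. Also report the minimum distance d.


Weight distribution: A_0 = 1, A_2 = 1, A_3 = 2. Minimum distance d = 2.

Enumerate all 2^2 = 4 messages m ∈ F_2^2.
For each, compute codeword c = mG in F_2^4, then tally its weight.
  m = 00 → c = 0000, weight = 0.
  m = 10 → c = 0111, weight = 3.
  m = 01 → c = 1101, weight = 3.
  m = 11 → c = 1010, weight = 2.
Tally weights:
  weight 0: 1 codewords.
  weight 2: 1 codewords.
  weight 3: 2 codewords.
Minimum distance d = smallest w > 0 with A_w > 0 = 2.
Sanity: Σ A_w = 4 = 2^2 = 4 ✓.


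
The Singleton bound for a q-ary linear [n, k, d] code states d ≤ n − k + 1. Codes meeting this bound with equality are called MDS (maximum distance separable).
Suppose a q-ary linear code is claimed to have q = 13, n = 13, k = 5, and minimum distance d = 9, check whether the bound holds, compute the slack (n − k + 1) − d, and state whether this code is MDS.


Singleton RHS = n − k + 1 = 9, slack = 0, bound satisfied, MDS.

Singleton bound: d ≤ n − k + 1.
Here n = 13, k = 5, so n − k + 1 = 9.
Given d = 9, check d ≤ 9: YES.
Slack = (n − k + 1) − d = 0.
The code is MDS (slack = 0).
Description: the claimed parameters are [13, 5, 9]_13; such a code would be MDS (meets Singleton bound).


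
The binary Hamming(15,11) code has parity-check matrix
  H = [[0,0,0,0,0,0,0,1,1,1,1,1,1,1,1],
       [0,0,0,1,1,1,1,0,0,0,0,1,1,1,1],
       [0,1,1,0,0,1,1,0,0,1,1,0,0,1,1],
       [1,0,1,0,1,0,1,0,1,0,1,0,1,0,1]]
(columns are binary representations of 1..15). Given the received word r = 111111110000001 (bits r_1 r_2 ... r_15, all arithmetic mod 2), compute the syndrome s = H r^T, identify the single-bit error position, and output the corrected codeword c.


s = (0, 1, 1, 1)^T, error position = 7, corrected codeword c = 111111010000001

Compute s = H r^T mod 2 one row at a time:
  s_1 = 1 + 0 + 0 + 0 + 0 + 0 + 0 + 1 = 2 ≡ 0 (mod 2).
  s_2 = 1 + 1 + 1 + 1 + 0 + 0 + 0 + 1 = 5 ≡ 1 (mod 2).
  s_3 = 1 + 1 + 1 + 1 + 0 + 0 + 0 + 1 = 5 ≡ 1 (mod 2).
  s_4 = 1 + 1 + 1 + 1 + 0 + 0 + 0 + 1 = 5 ≡ 1 (mod 2).
s = (0, 1, 1, 1)^T — this equals column 7 of H (binary 0111), so error is at position 7.
Correct: flip bit 7 of r = 111111110000001 to get c = 111111010000001.


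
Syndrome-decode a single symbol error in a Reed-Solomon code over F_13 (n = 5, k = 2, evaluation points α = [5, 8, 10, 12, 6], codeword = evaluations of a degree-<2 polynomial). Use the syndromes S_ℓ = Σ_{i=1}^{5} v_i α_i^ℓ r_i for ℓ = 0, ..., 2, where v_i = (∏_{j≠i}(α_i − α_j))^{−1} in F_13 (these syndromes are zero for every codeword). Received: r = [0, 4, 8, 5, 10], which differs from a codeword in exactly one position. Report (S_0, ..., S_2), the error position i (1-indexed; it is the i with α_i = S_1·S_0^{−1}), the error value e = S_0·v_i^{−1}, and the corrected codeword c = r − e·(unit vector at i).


S = (8, 2, 7), error at position 3, error magnitude e = 10, c = [0, 4, 11, 5, 10].

Step 1: column multipliers v_i = (∏_{j≠i}(α_i − α_j))^{−1} mod 13.
  i = 1 (α = 5): (5−8)(5−10)(5−12)(5−6) = (−3)·(−5)·(−7)·(−1) = 105 ≡ 1, so v_1 = 1^{−1} = 1 (mod 13).
  i = 2 (α = 8): (8−5)(8−10)(8−12)(8−6) = 3·(−2)·(−4)·2 = 48 ≡ 9, so v_2 = 9^{−1} = 3 (mod 13).
  i = 3 (α = 10): (10−5)(10−8)(10−12)(10−6) = 5·2·(−2)·4 = −80 ≡ 11, so v_3 = 11^{−1} = 6 (mod 13).
  i = 4 (α = 12): (12−5)(12−8)(12−10)(12−6) = 7·4·2·6 = 336 ≡ 11, so v_4 = 11^{−1} = 6 (mod 13).
  i = 5 (α = 6): (6−5)(6−8)(6−10)(6−12) = 1·(−2)·(−4)·(−6) = −48 ≡ 4, so v_5 = 4^{−1} = 10 (mod 13).
  v = [1, 3, 6, 6, 10].
Step 2: syndromes of r = [0, 4, 8, 5, 10] (all sums mod 13).
  S_0 = Σ v_i r_i = 1·0 + 3·4 + 6·8 + 6·5 + 10·10 = 190 ≡ 8.
  S_1 = Σ v_i α_i r_i = 1·5·0 + 3·8·4 + 6·10·8 + 6·12·5 + 10·6·10 = 1536 ≡ 2.
  α_i^2 mod 13 = [12, 12, 9, 1, 10].
  S_2 = Σ v_i α_i^2 r_i = 1·12·0 + 3·12·4 + 6·9·8 + 6·1·5 + 10·10·10 = 1606 ≡ 7.
  S = (8, 2, 7) ≠ 0, so r is not a codeword (an error is present).
Step 3: locate the error. For a single error e at position i, S_ℓ = v_i·e·α_i^ℓ, so α_err = S_1/S_0.
  S_0^{−1} = 8^{−1} = 5 (mod 13), so α_err = 2·5 = 10 ≡ 10 = α_3. Error position i = 3.
  Consistency check: S_2/S_1 = 7·7 = 49 ≡ 10 = α_err ✓ (single-error assumption holds).
Step 4: error magnitude e = S_0/v_3 = S_0·∏_{j≠3}(α_3 − α_j) = 8·11 = 88 ≡ 10 (mod 13).
Step 5: correct position 3: c_3 = r_3 − e = 8 − 10 ≡ 11 (mod 13). Hence c = [0, 4, 11, 5, 10].
  Check: interpolating c through the α_i gives m(x) = 2 + 10·x (degree < 2) with m(α_i) = c_i for every i, so c is indeed a codeword.


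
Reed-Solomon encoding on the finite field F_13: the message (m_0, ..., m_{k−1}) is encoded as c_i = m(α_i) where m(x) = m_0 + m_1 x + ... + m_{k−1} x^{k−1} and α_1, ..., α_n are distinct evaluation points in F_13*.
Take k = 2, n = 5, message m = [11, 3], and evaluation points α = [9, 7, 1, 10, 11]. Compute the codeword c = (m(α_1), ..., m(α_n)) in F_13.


c = [12, 6, 1, 2, 5]

Message polynomial: m(x) = 11 + 3·x (mod 13).
For each evaluation point α_i, compute m(α_i) mod 13:
  α_1 = 9: Horner steps 3 → 12, so m(9) = 12.
  α_2 = 7: Horner steps 3 → 6, so m(7) = 6.
  α_3 = 1: Horner steps 3 → 1, so m(1) = 1.
  α_4 = 10: Horner steps 3 → 2, so m(10) = 2.
  α_5 = 11: Horner steps 3 → 5, so m(11) = 5.
Codeword c = [12, 6, 1, 2, 5] ∈ F_13^5.


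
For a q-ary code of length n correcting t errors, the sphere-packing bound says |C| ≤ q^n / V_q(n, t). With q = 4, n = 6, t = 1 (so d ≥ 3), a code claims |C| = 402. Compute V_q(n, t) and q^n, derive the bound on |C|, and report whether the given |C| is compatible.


V_q(n, t) = 19, q^n = 4096, Hamming bound = 215, |C| = 402 > bound (violated).

Step 1: Compute V_q(n, t) = Σ_{j=0}^1 C(n, j) (q−1)^j.
  j = 0: C(6,0)·(3)^0 = 1·1 = 1.
  j = 1: C(6,1)·(3)^1 = 6·3 = 18.
  V_q(n, t) = 1 + 18 = 19.
Step 2: q^n = 4^6 = 4096.
Step 3: Hamming bound ⌊q^n / V_q(n,t)⌋ = ⌊4096/19⌋ = 215.
Step 4: Compare |C| = 402 to 215: violated.
The claimed |C| lies above the Hamming bound, so no 4-ary code of length 6 with d ≥ 3 can have 402 codewords.


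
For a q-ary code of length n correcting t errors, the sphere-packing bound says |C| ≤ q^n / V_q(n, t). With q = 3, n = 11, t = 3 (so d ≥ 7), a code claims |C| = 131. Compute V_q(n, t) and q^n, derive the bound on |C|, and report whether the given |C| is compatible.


V_q(n, t) = 1563, q^n = 177147, Hamming bound = 113, |C| = 131 > bound (violated).

Step 1: Compute V_q(n, t) = Σ_{j=0}^3 C(n, j) (q−1)^j.
  j = 0: C(11,0)·(2)^0 = 1·1 = 1.
  j = 1: C(11,1)·(2)^1 = 11·2 = 22.
  j = 2: C(11,2)·(2)^2 = 55·4 = 220.
  j = 3: C(11,3)·(2)^3 = 165·8 = 1320.
  V_q(n, t) = 1 + 22 + 220 + 1320 = 1563.
Step 2: q^n = 3^11 = 177147.
Step 3: Hamming bound ⌊q^n / V_q(n,t)⌋ = ⌊177147/1563⌋ = 113.
Step 4: Compare |C| = 131 to 113: violated.
The claimed |C| lies above the Hamming bound, so no 3-ary code of length 11 with d ≥ 7 can have 131 codewords.


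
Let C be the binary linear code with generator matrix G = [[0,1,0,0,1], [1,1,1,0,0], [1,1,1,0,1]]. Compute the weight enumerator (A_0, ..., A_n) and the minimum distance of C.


Weight distribution: A_0 = 1, A_1 = 2, A_2 = 2, A_3 = 2, A_4 = 1. Minimum distance d = 1.

Enumerate all 2^3 = 8 messages m ∈ F_2^3.
For each, compute codeword c = mG in F_2^5, then tally its weight.
  m = 000 → c = 00000, weight = 0.
  m = 100 → c = 01001, weight = 2.
  m = 010 → c = 11100, weight = 3.
  m = 110 → c = 10101, weight = 3.
  m = 001 → c = 11101, weight = 4.
  m = 101 → c = 10100, weight = 2.
  m = 011 → c = 00001, weight = 1.
  m = 111 → c = 01000, weight = 1.
Tally weights:
  weight 0: 1 codewords.
  weight 1: 2 codewords.
  weight 2: 2 codewords.
  weight 3: 2 codewords.
  weight 4: 1 codewords.
Minimum distance d = smallest w > 0 with A_w > 0 = 1.
Sanity: Σ A_w = 8 = 2^3 = 8 ✓.


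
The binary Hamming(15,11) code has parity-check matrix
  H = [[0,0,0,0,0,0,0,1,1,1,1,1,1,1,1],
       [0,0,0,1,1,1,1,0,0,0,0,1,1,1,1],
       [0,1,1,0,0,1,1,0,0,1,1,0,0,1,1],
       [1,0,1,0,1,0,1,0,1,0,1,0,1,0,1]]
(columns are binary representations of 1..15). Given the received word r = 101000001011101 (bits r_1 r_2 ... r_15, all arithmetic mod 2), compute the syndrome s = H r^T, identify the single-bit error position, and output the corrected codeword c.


s = (1, 1, 1, 0)^T, error position = 14, corrected codeword c = 101000001011111

Compute s = H r^T mod 2 one row at a time:
  s_1 = 0 + 1 + 0 + 1 + 1 + 1 + 0 + 1 = 5 ≡ 1 (mod 2).
  s_2 = 0 + 0 + 0 + 0 + 1 + 1 + 0 + 1 = 3 ≡ 1 (mod 2).
  s_3 = 0 + 1 + 0 + 0 + 0 + 1 + 0 + 1 = 3 ≡ 1 (mod 2).
  s_4 = 1 + 1 + 0 + 0 + 1 + 1 + 1 + 1 = 6 ≡ 0 (mod 2).
s = (1, 1, 1, 0)^T — this equals column 14 of H (binary 1110), so error is at position 14.
Correct: flip bit 14 of r = 101000001011101 to get c = 101000001011111.


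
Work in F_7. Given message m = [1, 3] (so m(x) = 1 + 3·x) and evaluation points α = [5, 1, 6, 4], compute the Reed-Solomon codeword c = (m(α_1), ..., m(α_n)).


c = [2, 4, 5, 6]

Message polynomial: m(x) = 1 + 3·x (mod 7).
For each evaluation point α_i, compute m(α_i) mod 7:
  α_1 = 5: Horner steps 3 → 2, so m(5) = 2.
  α_2 = 1: Horner steps 3 → 4, so m(1) = 4.
  α_3 = 6: Horner steps 3 → 5, so m(6) = 5.
  α_4 = 4: Horner steps 3 → 6, so m(4) = 6.
Codeword c = [2, 4, 5, 6] ∈ F_7^4.


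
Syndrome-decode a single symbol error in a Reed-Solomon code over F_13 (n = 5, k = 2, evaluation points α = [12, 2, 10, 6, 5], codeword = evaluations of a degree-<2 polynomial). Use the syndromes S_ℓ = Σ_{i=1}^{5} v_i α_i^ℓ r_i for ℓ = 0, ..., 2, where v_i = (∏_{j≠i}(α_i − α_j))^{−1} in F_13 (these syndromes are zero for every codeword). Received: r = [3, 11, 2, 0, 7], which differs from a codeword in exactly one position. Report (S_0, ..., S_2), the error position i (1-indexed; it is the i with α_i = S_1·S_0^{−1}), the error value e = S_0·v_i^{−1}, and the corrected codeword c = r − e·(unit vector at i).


S = (12, 8, 1), error at position 5, error magnitude e = 1, c = [3, 11, 2, 0, 6].

Step 1: column multipliers v_i = (∏_{j≠i}(α_i − α_j))^{−1} mod 13.
  i = 1 (α = 12): (12−2)(12−10)(12−6)(12−5) = 10·2·6·7 = 840 ≡ 8, so v_1 = 8^{−1} = 5 (mod 13).
  i = 2 (α = 2): (2−12)(2−10)(2−6)(2−5) = (−10)·(−8)·(−4)·(−3) = 960 ≡ 11, so v_2 = 11^{−1} = 6 (mod 13).
  i = 3 (α = 10): (10−12)(10−2)(10−6)(10−5) = (−2)·8·4·5 = −320 ≡ 5, so v_3 = 5^{−1} = 8 (mod 13).
  i = 4 (α = 6): (6−12)(6−2)(6−10)(6−5) = (−6)·4·(−4)·1 = 96 ≡ 5, so v_4 = 5^{−1} = 8 (mod 13).
  i = 5 (α = 5): (5−12)(5−2)(5−10)(5−6) = (−7)·3·(−5)·(−1) = −105 ≡ 12, so v_5 = 12^{−1} = 12 (mod 13).
  v = [5, 6, 8, 8, 12].
Step 2: syndromes of r = [3, 11, 2, 0, 7] (all sums mod 13).
  S_0 = Σ v_i r_i = 5·3 + 6·11 + 8·2 + 8·0 + 12·7 = 181 ≡ 12.
  S_1 = Σ v_i α_i r_i = 5·12·3 + 6·2·11 + 8·10·2 + 8·6·0 + 12·5·7 = 892 ≡ 8.
  α_i^2 mod 13 = [1, 4, 9, 10, 12].
  S_2 = Σ v_i α_i^2 r_i = 5·1·3 + 6·4·11 + 8·9·2 + 8·10·0 + 12·12·7 = 1431 ≡ 1.
  S = (12, 8, 1) ≠ 0, so r is not a codeword (an error is present).
Step 3: locate the error. For a single error e at position i, S_ℓ = v_i·e·α_i^ℓ, so α_err = S_1/S_0.
  S_0^{−1} = 12^{−1} = 12 (mod 13), so α_err = 8·12 = 96 ≡ 5 = α_5. Error position i = 5.
  Consistency check: S_2/S_1 = 1·5 = 5 ≡ 5 = α_err ✓ (single-error assumption holds).
Step 4: error magnitude e = S_0/v_5 = S_0·∏_{j≠5}(α_5 − α_j) = 12·12 = 144 ≡ 1 (mod 13).
Step 5: correct position 5: c_5 = r_5 − e = 7 − 1 ≡ 6 (mod 13). Hence c = [3, 11, 2, 0, 6].
  Check: interpolating c through the α_i gives m(x) = 10 + 7·x (degree < 2) with m(α_i) = c_i for every i, so c is indeed a codeword.


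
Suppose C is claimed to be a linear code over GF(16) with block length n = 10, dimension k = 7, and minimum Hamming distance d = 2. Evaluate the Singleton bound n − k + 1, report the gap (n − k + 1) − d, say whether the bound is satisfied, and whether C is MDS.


Singleton RHS = n − k + 1 = 4, slack = 2, bound satisfied, not MDS.

Singleton bound: d ≤ n − k + 1.
Here n = 10, k = 7, so n − k + 1 = 4.
Given d = 2, check d ≤ 4: YES.
Slack = (n − k + 1) − d = 2.
The code is NOT MDS (slack = 2 > 0).
Description: the claimed parameters are [10, 7, 2]_16; such a code would be non-MDS.


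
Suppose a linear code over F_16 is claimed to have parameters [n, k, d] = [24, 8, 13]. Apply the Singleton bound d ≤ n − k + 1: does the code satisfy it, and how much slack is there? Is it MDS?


Singleton RHS = n − k + 1 = 17, slack = 4, bound satisfied, not MDS.

Singleton bound: d ≤ n − k + 1.
Here n = 24, k = 8, so n − k + 1 = 17.
Given d = 13, check d ≤ 17: YES.
Slack = (n − k + 1) − d = 4.
The code is NOT MDS (slack = 4 > 0).
Description: the claimed parameters are [24, 8, 13]_16; such a code would be non-MDS.


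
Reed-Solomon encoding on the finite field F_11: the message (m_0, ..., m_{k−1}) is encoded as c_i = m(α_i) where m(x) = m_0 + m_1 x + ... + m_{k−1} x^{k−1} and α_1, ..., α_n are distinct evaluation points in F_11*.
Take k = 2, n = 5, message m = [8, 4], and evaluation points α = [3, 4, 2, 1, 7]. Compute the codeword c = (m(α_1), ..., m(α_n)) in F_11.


c = [9, 2, 5, 1, 3]

Message polynomial: m(x) = 8 + 4·x (mod 11).
For each evaluation point α_i, compute m(α_i) mod 11:
  α_1 = 3: Horner steps 4 → 9, so m(3) = 9.
  α_2 = 4: Horner steps 4 → 2, so m(4) = 2.
  α_3 = 2: Horner steps 4 → 5, so m(2) = 5.
  α_4 = 1: Horner steps 4 → 1, so m(1) = 1.
  α_5 = 7: Horner steps 4 → 3, so m(7) = 3.
Codeword c = [9, 2, 5, 1, 3] ∈ F_11^5.


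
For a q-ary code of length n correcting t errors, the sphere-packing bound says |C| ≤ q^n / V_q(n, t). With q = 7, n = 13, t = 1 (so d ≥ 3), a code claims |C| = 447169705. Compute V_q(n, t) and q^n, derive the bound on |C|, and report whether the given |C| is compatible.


V_q(n, t) = 79, q^n = 96889010407, Hamming bound = 1226443169, |C| = 447169705 ≤ bound (satisfied).

Step 1: Compute V_q(n, t) = Σ_{j=0}^1 C(n, j) (q−1)^j.
  j = 0: C(13,0)·(6)^0 = 1·1 = 1.
  j = 1: C(13,1)·(6)^1 = 13·6 = 78.
  V_q(n, t) = 1 + 78 = 79.
Step 2: q^n = 7^13 = 96889010407.
Step 3: Hamming bound ⌊q^n / V_q(n,t)⌋ = ⌊96889010407/79⌋ = 1226443169.
Step 4: Compare |C| = 447169705 to 1226443169: satisfied.
The claimed |C| lies below the Hamming bound.


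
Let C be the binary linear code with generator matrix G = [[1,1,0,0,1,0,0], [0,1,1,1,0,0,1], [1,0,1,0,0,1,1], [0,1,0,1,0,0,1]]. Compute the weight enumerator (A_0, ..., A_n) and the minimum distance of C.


Weight distribution: A_0 = 1, A_1 = 1, A_3 = 4, A_4 = 7, A_5 = 3. Minimum distance d = 1.

Enumerate all 2^4 = 16 messages m ∈ F_2^4.
For each, compute codeword c = mG in F_2^7, then tally its weight.
  m = 0000 → c = 0000000, weight = 0.
  m = 1000 → c = 1100100, weight = 3.
  m = 0100 → c = 0111001, weight = 4.
  m = 1100 → c = 1011101, weight = 5.
  m = 0010 → c = 1010011, weight = 4.
  m = 1010 → c = 0110111, weight = 5.
  m = 0110 → c = 1101010, weight = 4.
  m = 1110 → c = 0001110, weight = 3.
  m = 0001 → c = 0101001, weight = 3.
  m = 1001 → c = 1001101, weight = 4.
  m = 0101 → c = 0010000, weight = 1.
  m = 1101 → c = 1110100, weight = 4.
  m = 0011 → c = 1111010, weight = 5.
  m = 1011 → c = 0011110, weight = 4.
  m = 0111 → c = 1000011, weight = 3.
  m = 1111 → c = 0100111, weight = 4.
Tally weights:
  weight 0: 1 codewords.
  weight 1: 1 codewords.
  weight 3: 4 codewords.
  weight 4: 7 codewords.
  weight 5: 3 codewords.
Minimum distance d = smallest w > 0 with A_w > 0 = 1.
Sanity: Σ A_w = 16 = 2^4 = 16 ✓.


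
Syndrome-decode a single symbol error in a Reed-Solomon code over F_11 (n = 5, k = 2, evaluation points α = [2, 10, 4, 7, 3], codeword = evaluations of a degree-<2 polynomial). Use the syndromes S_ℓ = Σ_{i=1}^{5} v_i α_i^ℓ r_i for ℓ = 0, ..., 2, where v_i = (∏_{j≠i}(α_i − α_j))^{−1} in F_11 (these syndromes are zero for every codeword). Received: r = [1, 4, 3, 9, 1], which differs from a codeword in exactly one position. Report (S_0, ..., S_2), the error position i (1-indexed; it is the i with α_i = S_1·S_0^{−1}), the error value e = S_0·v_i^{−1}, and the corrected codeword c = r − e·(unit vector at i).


S = (8, 5, 10), error at position 1, error magnitude e = 2, c = [10, 4, 3, 9, 1].

Step 1: column multipliers v_i = (∏_{j≠i}(α_i − α_j))^{−1} mod 11.
  i = 1 (α = 2): (2−10)(2−4)(2−7)(2−3) = (−8)·(−2)·(−5)·(−1) = 80 ≡ 3, so v_1 = 3^{−1} = 4 (mod 11).
  i = 2 (α = 10): (10−2)(10−4)(10−7)(10−3) = 8·6·3·7 = 1008 ≡ 7, so v_2 = 7^{−1} = 8 (mod 11).
  i = 3 (α = 4): (4−2)(4−10)(4−7)(4−3) = 2·(−6)·(−3)·1 = 36 ≡ 3, so v_3 = 3^{−1} = 4 (mod 11).
  i = 4 (α = 7): (7−2)(7−10)(7−4)(7−3) = 5·(−3)·3·4 = −180 ≡ 7, so v_4 = 7^{−1} = 8 (mod 11).
  i = 5 (α = 3): (3−2)(3−10)(3−4)(3−7) = 1·(−7)·(−1)·(−4) = −28 ≡ 5, so v_5 = 5^{−1} = 9 (mod 11).
  v = [4, 8, 4, 8, 9].
Step 2: syndromes of r = [1, 4, 3, 9, 1] (all sums mod 11).
  S_0 = Σ v_i r_i = 4·1 + 8·4 + 4·3 + 8·9 + 9·1 = 129 ≡ 8.
  S_1 = Σ v_i α_i r_i = 4·2·1 + 8·10·4 + 4·4·3 + 8·7·9 + 9·3·1 = 907 ≡ 5.
  α_i^2 mod 11 = [4, 1, 5, 5, 9].
  S_2 = Σ v_i α_i^2 r_i = 4·4·1 + 8·1·4 + 4·5·3 + 8·5·9 + 9·9·1 = 549 ≡ 10.
  S = (8, 5, 10) ≠ 0, so r is not a codeword (an error is present).
Step 3: locate the error. For a single error e at position i, S_ℓ = v_i·e·α_i^ℓ, so α_err = S_1/S_0.
  S_0^{−1} = 8^{−1} = 7 (mod 11), so α_err = 5·7 = 35 ≡ 2 = α_1. Error position i = 1.
  Consistency check: S_2/S_1 = 10·9 = 90 ≡ 2 = α_err ✓ (single-error assumption holds).
Step 4: error magnitude e = S_0/v_1 = S_0·∏_{j≠1}(α_1 − α_j) = 8·3 = 24 ≡ 2 (mod 11).
Step 5: correct position 1: c_1 = r_1 − e = 1 − 2 ≡ 10 (mod 11). Hence c = [10, 4, 3, 9, 1].
  Check: interpolating c through the α_i gives m(x) = 6 + 2·x (degree < 2) with m(α_i) = c_i for every i, so c is indeed a codeword.


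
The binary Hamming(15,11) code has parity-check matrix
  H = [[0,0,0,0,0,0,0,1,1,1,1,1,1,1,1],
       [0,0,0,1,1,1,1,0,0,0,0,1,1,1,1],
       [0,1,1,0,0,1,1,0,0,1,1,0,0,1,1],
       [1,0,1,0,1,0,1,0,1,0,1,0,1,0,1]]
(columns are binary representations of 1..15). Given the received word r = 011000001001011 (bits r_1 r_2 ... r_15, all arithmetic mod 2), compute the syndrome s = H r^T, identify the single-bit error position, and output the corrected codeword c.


s = (0, 1, 0, 1)^T, error position = 5, corrected codeword c = 011010001001011

Compute s = H r^T mod 2 one row at a time:
  s_1 = 0 + 1 + 0 + 0 + 1 + 0 + 1 + 1 = 4 ≡ 0 (mod 2).
  s_2 = 0 + 0 + 0 + 0 + 1 + 0 + 1 + 1 = 3 ≡ 1 (mod 2).
  s_3 = 1 + 1 + 0 + 0 + 0 + 0 + 1 + 1 = 4 ≡ 0 (mod 2).
  s_4 = 0 + 1 + 0 + 0 + 1 + 0 + 0 + 1 = 3 ≡ 1 (mod 2).
s = (0, 1, 0, 1)^T — this equals column 5 of H (binary 0101), so error is at position 5.
Correct: flip bit 5 of r = 011000001001011 to get c = 011010001001011.


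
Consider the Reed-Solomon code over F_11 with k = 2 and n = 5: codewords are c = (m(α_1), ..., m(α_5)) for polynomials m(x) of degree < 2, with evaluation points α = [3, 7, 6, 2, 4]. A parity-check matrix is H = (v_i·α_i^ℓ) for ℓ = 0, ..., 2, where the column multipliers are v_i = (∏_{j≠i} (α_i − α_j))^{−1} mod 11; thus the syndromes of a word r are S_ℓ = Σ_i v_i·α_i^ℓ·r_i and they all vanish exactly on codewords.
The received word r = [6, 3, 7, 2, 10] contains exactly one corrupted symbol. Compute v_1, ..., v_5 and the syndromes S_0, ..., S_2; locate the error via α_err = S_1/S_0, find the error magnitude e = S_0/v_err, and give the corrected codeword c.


S = (5, 2, 3), error at position 2, error magnitude e = 3, c = [6, 0, 7, 2, 10].

Step 1: column multipliers v_i = (∏_{j≠i}(α_i − α_j))^{−1} mod 11.
  i = 1 (α = 3): (3−7)(3−6)(3−2)(3−4) = (−4)·(−3)·1·(−1) = −12 ≡ 10, so v_1 = 10^{−1} = 10 (mod 11).
  i = 2 (α = 7): (7−3)(7−6)(7−2)(7−4) = 4·1·5·3 = 60 ≡ 5, so v_2 = 5^{−1} = 9 (mod 11).
  i = 3 (α = 6): (6−3)(6−7)(6−2)(6−4) = 3·(−1)·4·2 = −24 ≡ 9, so v_3 = 9^{−1} = 5 (mod 11).
  i = 4 (α = 2): (2−3)(2−7)(2−6)(2−4) = (−1)·(−5)·(−4)·(−2) = 40 ≡ 7, so v_4 = 7^{−1} = 8 (mod 11).
  i = 5 (α = 4): (4−3)(4−7)(4−6)(4−2) = 1·(−3)·(−2)·2 = 12 ≡ 1, so v_5 = 1^{−1} = 1 (mod 11).
  v = [10, 9, 5, 8, 1].
Step 2: syndromes of r = [6, 3, 7, 2, 10] (all sums mod 11).
  S_0 = Σ v_i r_i = 10·6 + 9·3 + 5·7 + 8·2 + 1·10 = 148 ≡ 5.
  S_1 = Σ v_i α_i r_i = 10·3·6 + 9·7·3 + 5·6·7 + 8·2·2 + 1·4·10 = 651 ≡ 2.
  α_i^2 mod 11 = [9, 5, 3, 4, 5].
  S_2 = Σ v_i α_i^2 r_i = 10·9·6 + 9·5·3 + 5·3·7 + 8·4·2 + 1·5·10 = 894 ≡ 3.
  S = (5, 2, 3) ≠ 0, so r is not a codeword (an error is present).
Step 3: locate the error. For a single error e at position i, S_ℓ = v_i·e·α_i^ℓ, so α_err = S_1/S_0.
  S_0^{−1} = 5^{−1} = 9 (mod 11), so α_err = 2·9 = 18 ≡ 7 = α_2. Error position i = 2.
  Consistency check: S_2/S_1 = 3·6 = 18 ≡ 7 = α_err ✓ (single-error assumption holds).
Step 4: error magnitude e = S_0/v_2 = S_0·∏_{j≠2}(α_2 − α_j) = 5·5 = 25 ≡ 3 (mod 11).
Step 5: correct position 2: c_2 = r_2 − e = 3 − 3 ≡ 0 (mod 11). Hence c = [6, 0, 7, 2, 10].
  Check: interpolating c through the α_i gives m(x) = 5 + 4·x (degree < 2) with m(α_i) = c_i for every i, so c is indeed a codeword.
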